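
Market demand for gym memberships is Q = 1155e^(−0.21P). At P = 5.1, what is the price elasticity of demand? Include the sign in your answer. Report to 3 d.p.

-1.071

At P = 5.1, Q = 395.779.
dQ/dP = −0.21·1155e^(−0.21P) = −0.21Q = -83.114.
ε = (dQ/dP)(P/Q) = (-83.114)(5.1/395.779).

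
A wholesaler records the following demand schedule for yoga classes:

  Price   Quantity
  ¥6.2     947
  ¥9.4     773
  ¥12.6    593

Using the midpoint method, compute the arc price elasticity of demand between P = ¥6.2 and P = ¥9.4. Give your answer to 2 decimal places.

At P = 6.2, Q = 947; at P = 9.4, Q = 773.
ΔQ = -174, ΔP = 3.2. Midpoints: P̄ = 7.80, Q̄ = 860.0.
ε = (ΔQ/ΔP)(P̄/Q̄) = (-174/3.2)(7.80/860.0).

-0.49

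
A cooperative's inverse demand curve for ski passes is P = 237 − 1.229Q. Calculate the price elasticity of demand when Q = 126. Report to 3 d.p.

At Q = 126, P = 237 − 1.229(126) = 82.15.
dP/dQ = −1.229, so dQ/dP = 1/(−1.229) = -0.814.
ε = (dQ/dP)(P/Q) = (-0.814)(82.15/126).

-0.530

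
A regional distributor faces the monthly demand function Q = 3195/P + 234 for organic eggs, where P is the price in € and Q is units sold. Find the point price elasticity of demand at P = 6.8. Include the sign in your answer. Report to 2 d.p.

-0.67

At P = 6.8, Q = 703.853.
dQ/dP = −3195/P² = -69.096.
ε = (dQ/dP)(P/Q) = (-69.096)(6.8/703.853).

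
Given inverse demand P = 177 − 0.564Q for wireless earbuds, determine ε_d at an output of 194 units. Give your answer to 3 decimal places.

-0.618

At Q = 194, P = 177 − 0.564(194) = 67.58.
dP/dQ = −0.564, so dQ/dP = 1/(−0.564) = -1.773.
ε = (dQ/dP)(P/Q) = (-1.773)(67.58/194).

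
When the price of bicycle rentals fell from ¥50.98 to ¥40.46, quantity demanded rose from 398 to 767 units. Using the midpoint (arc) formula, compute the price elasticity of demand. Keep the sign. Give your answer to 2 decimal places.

ΔQ = 767 − 398 = 369; ΔP = 40.46 − 50.98 = -10.52.
Midpoints: P̄ = 45.72, Q̄ = 582.5.
ε = (ΔQ/ΔP)(P̄/Q̄) = (369/-10.52)(45.72/582.5).

-2.75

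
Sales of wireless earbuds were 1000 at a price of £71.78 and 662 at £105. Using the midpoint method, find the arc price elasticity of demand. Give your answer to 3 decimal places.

ΔQ = 662 − 1000 = -338; ΔP = 105 − 71.78 = 33.22.
Midpoints: P̄ = 88.39, Q̄ = 831.0.
ε = (ΔQ/ΔP)(P̄/Q̄) = (-338/33.22)(88.39/831.0).

-1.082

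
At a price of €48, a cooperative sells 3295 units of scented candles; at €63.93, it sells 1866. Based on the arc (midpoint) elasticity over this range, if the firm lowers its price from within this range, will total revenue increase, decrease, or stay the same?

Arc ε = (-1429/15.93)(55.97/2580.5) ≈ -1.945.
|ε| = 1.95 > 1, so demand is elastic. A price cut therefore raises total revenue.

increase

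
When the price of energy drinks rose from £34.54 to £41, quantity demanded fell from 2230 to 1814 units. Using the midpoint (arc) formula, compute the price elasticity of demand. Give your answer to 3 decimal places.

ΔQ = 1814 − 2230 = -416; ΔP = 41 − 34.54 = 6.46.
Midpoints: P̄ = 37.77, Q̄ = 2022.0.
ε = (ΔQ/ΔP)(P̄/Q̄) = (-416/6.46)(37.77/2022.0).

-1.203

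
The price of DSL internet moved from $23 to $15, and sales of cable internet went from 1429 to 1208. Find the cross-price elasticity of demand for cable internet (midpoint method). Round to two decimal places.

ΔQ_x = 1208 − 1429 = -221; ΔP_y = 15 − 23 = -8.
Midpoints: P̄_y = 19.00, Q̄_x = 1318.5.
ε_xy = (ΔQ_x/ΔP_y)(P̄_y/Q̄_x) = (-221/-8)(19.00/1318.5).

0.40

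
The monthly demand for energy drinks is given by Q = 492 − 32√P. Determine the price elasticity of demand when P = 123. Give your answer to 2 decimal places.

At P = 123, Q = 137.103.
dQ/dP = −32/(2√P) = -1.443.
ε = (dQ/dP)(P/Q) = (-1.443)(123/137.103).

-1.29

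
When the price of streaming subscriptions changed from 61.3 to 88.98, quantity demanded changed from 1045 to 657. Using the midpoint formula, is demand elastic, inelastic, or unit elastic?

elastic

Arc ε ≈ -1.238.
|ε| = 1.24 > 1.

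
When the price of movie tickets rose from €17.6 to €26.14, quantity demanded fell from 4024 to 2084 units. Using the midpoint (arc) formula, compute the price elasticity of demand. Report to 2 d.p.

-1.63

ΔQ = 2084 − 4024 = -1940; ΔP = 26.14 − 17.6 = 8.54.
Midpoints: P̄ = 21.87, Q̄ = 3054.0.
ε = (ΔQ/ΔP)(P̄/Q̄) = (-1940/8.54)(21.87/3054.0).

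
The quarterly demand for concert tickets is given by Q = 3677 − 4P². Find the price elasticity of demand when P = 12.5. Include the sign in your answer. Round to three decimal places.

At P = 12.5, Q = 3052.
dQ/dP = −8P = -100.
ε = (dQ/dP)(P/Q) = (-100)(12.5/3052).
|ε| < 1, so demand is inelastic at this price.

-0.410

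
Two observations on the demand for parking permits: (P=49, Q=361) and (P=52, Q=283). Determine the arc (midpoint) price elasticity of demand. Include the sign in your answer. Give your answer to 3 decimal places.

-4.078

ΔQ = 283 − 361 = -78; ΔP = 52 − 49 = 3.
Midpoints: P̄ = 50.50, Q̄ = 322.0.
ε = (ΔQ/ΔP)(P̄/Q̄) = (-78/3)(50.50/322.0).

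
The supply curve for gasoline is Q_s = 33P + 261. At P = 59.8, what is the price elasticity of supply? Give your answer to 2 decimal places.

At P = 59.8, Q_s = 2234.40.
dQ_s/dP = 33.
ε_s = (dQ_s/dP)(P/Q_s) = (33)(59.8/2234.40).

0.88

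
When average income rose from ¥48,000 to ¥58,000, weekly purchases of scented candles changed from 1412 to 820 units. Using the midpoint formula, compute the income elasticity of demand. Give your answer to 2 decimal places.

ΔQ = -592, ΔI = 10000. Midpoints: Ī = 53,000, Q̄ = 1116.0.
ε_I = (ΔQ/ΔI)(Ī/Q̄) = (-592/10000)(53000/1116.0).

-2.81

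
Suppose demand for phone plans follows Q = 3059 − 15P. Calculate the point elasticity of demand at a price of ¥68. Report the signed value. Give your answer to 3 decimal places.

At P = 68, Q = 2039.
dQ/dP = −15.
ε = (dQ/dP)(P/Q) = (-15)(68/2039).

-0.500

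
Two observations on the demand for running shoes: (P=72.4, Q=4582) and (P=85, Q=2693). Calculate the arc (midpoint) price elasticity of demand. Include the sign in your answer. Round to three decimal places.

-3.244

ΔQ = 2693 − 4582 = -1889; ΔP = 85 − 72.4 = 12.6.
Midpoints: P̄ = 78.70, Q̄ = 3637.5.
ε = (ΔQ/ΔP)(P̄/Q̄) = (-1889/12.6)(78.70/3637.5).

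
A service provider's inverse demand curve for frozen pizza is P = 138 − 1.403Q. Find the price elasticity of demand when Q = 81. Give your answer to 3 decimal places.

At Q = 81, P = 138 − 1.403(81) = 24.36.
dP/dQ = −1.403, so dQ/dP = 1/(−1.403) = -0.713.
ε = (dQ/dP)(P/Q) = (-0.713)(24.36/81).

-0.214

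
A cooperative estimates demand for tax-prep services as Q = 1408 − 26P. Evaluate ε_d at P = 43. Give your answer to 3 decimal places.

-3.855

At P = 43, Q = 290.
dQ/dP = −26.
ε = (dQ/dP)(P/Q) = (-26)(43/290).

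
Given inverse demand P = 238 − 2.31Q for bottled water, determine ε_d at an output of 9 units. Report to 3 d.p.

At Q = 9, P = 238 − 2.31(9) = 217.21.
dP/dQ = −2.31, so dQ/dP = 1/(−2.31) = -0.433.
ε = (dQ/dP)(P/Q) = (-0.433)(217.21/9).

-10.448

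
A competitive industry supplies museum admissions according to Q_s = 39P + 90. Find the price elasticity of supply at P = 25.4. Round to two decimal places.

At P = 25.4, Q_s = 1080.60.
dQ_s/dP = 39.
ε_s = (dQ_s/dP)(P/Q_s) = (39)(25.4/1080.60).

0.92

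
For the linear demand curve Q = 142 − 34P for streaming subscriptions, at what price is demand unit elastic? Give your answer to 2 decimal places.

For linear demand Q = a − bP, ε = −bP/(a − bP). |ε| = 1 when bP = a − bP, i.e. P = a/(2b).
P = 142/(2·34) = 142/68 = 2.0882.

2.09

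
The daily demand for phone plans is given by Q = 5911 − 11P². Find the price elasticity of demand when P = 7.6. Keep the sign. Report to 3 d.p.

At P = 7.6, Q = 5275.640.
dQ/dP = −22P = -167.200.
ε = (dQ/dP)(P/Q) = (-167.200)(7.6/5275.640).

-0.241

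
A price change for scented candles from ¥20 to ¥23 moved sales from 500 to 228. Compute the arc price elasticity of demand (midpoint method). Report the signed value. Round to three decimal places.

-5.355

ΔQ = 228 − 500 = -272; ΔP = 23 − 20 = 3.
Midpoints: P̄ = 21.50, Q̄ = 364.0.
ε = (ΔQ/ΔP)(P̄/Q̄) = (-272/3)(21.50/364.0).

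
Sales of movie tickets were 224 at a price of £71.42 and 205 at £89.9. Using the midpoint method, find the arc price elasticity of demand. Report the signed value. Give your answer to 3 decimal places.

ΔQ = 205 − 224 = -19; ΔP = 89.9 − 71.42 = 18.48.
Midpoints: P̄ = 80.66, Q̄ = 214.5.
ε = (ΔQ/ΔP)(P̄/Q̄) = (-19/18.48)(80.66/214.5).

-0.387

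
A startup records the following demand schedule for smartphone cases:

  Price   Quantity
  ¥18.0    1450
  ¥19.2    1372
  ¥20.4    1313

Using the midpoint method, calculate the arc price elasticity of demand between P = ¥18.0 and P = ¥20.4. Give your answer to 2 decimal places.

-0.79

At P = 18.0, Q = 1450; at P = 20.4, Q = 1313.
ΔQ = -137, ΔP = 2.4. Midpoints: P̄ = 19.20, Q̄ = 1381.5.
ε = (ΔQ/ΔP)(P̄/Q̄) = (-137/2.4)(19.20/1381.5).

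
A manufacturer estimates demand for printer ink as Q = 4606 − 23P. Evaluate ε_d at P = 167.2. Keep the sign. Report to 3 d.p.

At P = 167.2, Q = 760.400.
dQ/dP = −23.
ε = (dQ/dP)(P/Q) = (-23)(167.2/760.400).

-5.057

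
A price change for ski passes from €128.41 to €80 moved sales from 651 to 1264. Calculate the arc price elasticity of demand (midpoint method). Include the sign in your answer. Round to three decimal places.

-1.378

ΔQ = 1264 − 651 = 613; ΔP = 80 − 128.41 = -48.41.
Midpoints: P̄ = 104.20, Q̄ = 957.5.
ε = (ΔQ/ΔP)(P̄/Q̄) = (613/-48.41)(104.20/957.5).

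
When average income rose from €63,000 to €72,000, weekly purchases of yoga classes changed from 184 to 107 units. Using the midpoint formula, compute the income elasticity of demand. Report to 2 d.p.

ΔQ = -77, ΔI = 9000. Midpoints: Ī = 67,500, Q̄ = 145.5.
ε_I = (ΔQ/ΔI)(Ī/Q̄) = (-77/9000)(67500/145.5).

-3.97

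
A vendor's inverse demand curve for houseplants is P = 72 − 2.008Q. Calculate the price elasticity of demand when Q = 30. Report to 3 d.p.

-0.195

At Q = 30, P = 72 − 2.008(30) = 11.76.
dP/dQ = −2.008, so dQ/dP = 1/(−2.008) = -0.498.
ε = (dQ/dP)(P/Q) = (-0.498)(11.76/30).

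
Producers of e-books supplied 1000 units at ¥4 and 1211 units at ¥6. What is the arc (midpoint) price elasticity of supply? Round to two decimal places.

ΔQ = 1211 − 1000 = 211; ΔP = 6 − 4 = 2.
Midpoints: P̄ = 5.00, Q̄ = 1105.5.
ε_s = (ΔQ/ΔP)(P̄/Q̄) = (211/2)(5.00/1105.5).

0.48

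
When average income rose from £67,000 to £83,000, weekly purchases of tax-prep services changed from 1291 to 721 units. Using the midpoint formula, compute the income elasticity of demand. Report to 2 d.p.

ΔQ = -570, ΔI = 16000. Midpoints: Ī = 75,000, Q̄ = 1006.0.
ε_I = (ΔQ/ΔI)(Ī/Q̄) = (-570/16000)(75000/1006.0).

-2.66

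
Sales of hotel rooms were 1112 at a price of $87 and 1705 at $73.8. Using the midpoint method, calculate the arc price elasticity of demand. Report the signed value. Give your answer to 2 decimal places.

-2.56

ΔQ = 1705 − 1112 = 593; ΔP = 73.8 − 87 = -13.2.
Midpoints: P̄ = 80.40, Q̄ = 1408.5.
ε = (ΔQ/ΔP)(P̄/Q̄) = (593/-13.2)(80.40/1408.5).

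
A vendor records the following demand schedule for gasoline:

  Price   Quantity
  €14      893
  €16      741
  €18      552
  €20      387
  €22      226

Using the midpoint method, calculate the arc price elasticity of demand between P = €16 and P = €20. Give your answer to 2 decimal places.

At P = 16, Q = 741; at P = 20, Q = 387.
ΔQ = -354, ΔP = 4. Midpoints: P̄ = 18.00, Q̄ = 564.0.
ε = (ΔQ/ΔP)(P̄/Q̄) = (-354/4)(18.00/564.0).

-2.82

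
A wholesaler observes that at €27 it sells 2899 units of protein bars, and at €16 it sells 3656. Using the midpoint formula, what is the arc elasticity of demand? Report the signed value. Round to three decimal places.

ΔQ = 3656 − 2899 = 757; ΔP = 16 − 27 = -11.
Midpoints: P̄ = 21.50, Q̄ = 3277.5.
ε = (ΔQ/ΔP)(P̄/Q̄) = (757/-11)(21.50/3277.5).

-0.451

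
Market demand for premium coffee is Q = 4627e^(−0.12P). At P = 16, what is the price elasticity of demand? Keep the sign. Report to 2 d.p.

-1.92

At P = 16, Q = 678.350.
dQ/dP = −0.12·4627e^(−0.12P) = −0.12Q = -81.402.
ε = (dQ/dP)(P/Q) = (-81.402)(16/678.350).
|ε| > 1, so demand is elastic at this price.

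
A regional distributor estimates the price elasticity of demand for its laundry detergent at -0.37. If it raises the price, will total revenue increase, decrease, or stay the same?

|ε| = 0.37 < 1, so demand is inelastic. A price rise therefore raises total revenue.

increase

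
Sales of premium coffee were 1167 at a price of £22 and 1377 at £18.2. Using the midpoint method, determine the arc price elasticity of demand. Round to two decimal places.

-0.87

ΔQ = 1377 − 1167 = 210; ΔP = 18.2 − 22 = -3.8.
Midpoints: P̄ = 20.10, Q̄ = 1272.0.
ε = (ΔQ/ΔP)(P̄/Q̄) = (210/-3.8)(20.10/1272.0).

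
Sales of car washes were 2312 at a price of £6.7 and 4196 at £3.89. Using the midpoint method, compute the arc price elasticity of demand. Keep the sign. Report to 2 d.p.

ΔQ = 4196 − 2312 = 1884; ΔP = 3.89 − 6.7 = -2.81.
Midpoints: P̄ = 5.29, Q̄ = 3254.0.
ε = (ΔQ/ΔP)(P̄/Q̄) = (1884/-2.81)(5.29/3254.0).

-1.09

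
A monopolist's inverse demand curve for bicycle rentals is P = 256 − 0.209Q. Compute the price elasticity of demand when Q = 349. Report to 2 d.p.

-2.51

At Q = 349, P = 256 − 0.209(349) = 183.06.
dP/dQ = −0.209, so dQ/dP = 1/(−0.209) = -4.785.
ε = (dQ/dP)(P/Q) = (-4.785)(183.06/349).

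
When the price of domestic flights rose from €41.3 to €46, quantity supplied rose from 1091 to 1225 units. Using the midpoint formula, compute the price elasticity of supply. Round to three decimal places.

ΔQ = 1225 − 1091 = 134; ΔP = 46 − 41.3 = 4.7.
Midpoints: P̄ = 43.65, Q̄ = 1158.0.
ε_s = (ΔQ/ΔP)(P̄/Q̄) = (134/4.7)(43.65/1158.0).

1.075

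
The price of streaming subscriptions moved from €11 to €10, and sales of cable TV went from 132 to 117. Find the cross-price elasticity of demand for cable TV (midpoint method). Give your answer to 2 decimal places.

1.27

ΔQ_x = 117 − 132 = -15; ΔP_y = 10 − 11 = -1.
Midpoints: P̄_y = 10.50, Q̄_x = 124.5.
ε_xy = (ΔQ_x/ΔP_y)(P̄_y/Q̄_x) = (-15/-1)(10.50/124.5).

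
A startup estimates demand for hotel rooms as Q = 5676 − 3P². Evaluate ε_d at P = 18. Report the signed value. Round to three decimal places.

At P = 18, Q = 4704.
dQ/dP = −6P = -108.
ε = (dQ/dP)(P/Q) = (-108)(18/4704).

-0.413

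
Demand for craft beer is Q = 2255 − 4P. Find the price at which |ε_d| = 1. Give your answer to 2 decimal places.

For linear demand Q = a − bP, ε = −bP/(a − bP). |ε| = 1 when bP = a − bP, i.e. P = a/(2b).
P = 2255/(2·4) = 2255/8 = 281.8750.

281.88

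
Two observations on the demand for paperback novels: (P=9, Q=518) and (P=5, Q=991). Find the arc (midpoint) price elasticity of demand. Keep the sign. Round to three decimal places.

ΔQ = 991 − 518 = 473; ΔP = 5 − 9 = -4.
Midpoints: P̄ = 7.00, Q̄ = 754.5.
ε = (ΔQ/ΔP)(P̄/Q̄) = (473/-4)(7.00/754.5).

-1.097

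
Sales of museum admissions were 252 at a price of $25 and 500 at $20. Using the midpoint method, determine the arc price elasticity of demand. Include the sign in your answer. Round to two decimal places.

-2.97

ΔQ = 500 − 252 = 248; ΔP = 20 − 25 = -5.
Midpoints: P̄ = 22.50, Q̄ = 376.0.
ε = (ΔQ/ΔP)(P̄/Q̄) = (248/-5)(22.50/376.0).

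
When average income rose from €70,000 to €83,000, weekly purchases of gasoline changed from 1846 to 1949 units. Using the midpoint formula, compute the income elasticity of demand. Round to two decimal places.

0.32

ΔQ = 103, ΔI = 13000. Midpoints: Ī = 76,500, Q̄ = 1897.5.
ε_I = (ΔQ/ΔI)(Ī/Q̄) = (103/13000)(76500/1897.5).
ε_I > 0, so the good is normal.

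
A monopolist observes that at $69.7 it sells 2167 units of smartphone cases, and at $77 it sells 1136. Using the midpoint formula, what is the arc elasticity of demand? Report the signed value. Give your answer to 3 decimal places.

-6.273

ΔQ = 1136 − 2167 = -1031; ΔP = 77 − 69.7 = 7.3.
Midpoints: P̄ = 73.35, Q̄ = 1651.5.
ε = (ΔQ/ΔP)(P̄/Q̄) = (-1031/7.3)(73.35/1651.5).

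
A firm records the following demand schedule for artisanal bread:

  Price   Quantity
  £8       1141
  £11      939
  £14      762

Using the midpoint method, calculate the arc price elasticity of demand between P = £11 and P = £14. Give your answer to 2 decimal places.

-0.87

At P = 11, Q = 939; at P = 14, Q = 762.
ΔQ = -177, ΔP = 3. Midpoints: P̄ = 12.50, Q̄ = 850.5.
ε = (ΔQ/ΔP)(P̄/Q̄) = (-177/3)(12.50/850.5).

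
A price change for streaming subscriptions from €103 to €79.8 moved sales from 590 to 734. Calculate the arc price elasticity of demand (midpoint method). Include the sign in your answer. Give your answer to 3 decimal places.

-0.857

ΔQ = 734 − 590 = 144; ΔP = 79.8 − 103 = -23.2.
Midpoints: P̄ = 91.40, Q̄ = 662.0.
ε = (ΔQ/ΔP)(P̄/Q̄) = (144/-23.2)(91.40/662.0).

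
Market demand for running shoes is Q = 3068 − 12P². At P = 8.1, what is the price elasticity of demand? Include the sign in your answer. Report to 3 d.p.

-0.690

At P = 8.1, Q = 2280.680.
dQ/dP = −24P = -194.400.
ε = (dQ/dP)(P/Q) = (-194.400)(8.1/2280.680).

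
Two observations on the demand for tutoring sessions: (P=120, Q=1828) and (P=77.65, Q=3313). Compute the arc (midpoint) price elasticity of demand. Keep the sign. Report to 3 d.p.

-1.348

ΔQ = 3313 − 1828 = 1485; ΔP = 77.65 − 120 = -42.35.
Midpoints: P̄ = 98.83, Q̄ = 2570.5.
ε = (ΔQ/ΔP)(P̄/Q̄) = (1485/-42.35)(98.83/2570.5).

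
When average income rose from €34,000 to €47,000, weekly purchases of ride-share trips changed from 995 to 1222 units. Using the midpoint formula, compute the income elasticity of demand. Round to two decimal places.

0.64

ΔQ = 227, ΔI = 13000. Midpoints: Ī = 40,500, Q̄ = 1108.5.
ε_I = (ΔQ/ΔI)(Ī/Q̄) = (227/13000)(40500/1108.5).
ε_I > 0, so the good is normal.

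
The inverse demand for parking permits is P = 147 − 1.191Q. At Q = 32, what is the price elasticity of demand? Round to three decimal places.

At Q = 32, P = 147 − 1.191(32) = 108.89.
dP/dQ = −1.191, so dQ/dP = 1/(−1.191) = -0.840.
ε = (dQ/dP)(P/Q) = (-0.840)(108.89/32).

-2.857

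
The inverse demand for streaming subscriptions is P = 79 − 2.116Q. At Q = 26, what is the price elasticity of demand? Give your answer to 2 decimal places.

-0.44

At Q = 26, P = 79 − 2.116(26) = 23.98.
dP/dQ = −2.116, so dQ/dP = 1/(−2.116) = -0.473.
ε = (dQ/dP)(P/Q) = (-0.473)(23.98/26).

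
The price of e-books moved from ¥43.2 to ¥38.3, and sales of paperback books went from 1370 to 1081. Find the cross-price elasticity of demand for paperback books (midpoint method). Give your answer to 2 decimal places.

1.96

ΔQ_x = 1081 − 1370 = -289; ΔP_y = 38.3 − 43.2 = -4.9.
Midpoints: P̄_y = 40.75, Q̄_x = 1225.5.
ε_xy = (ΔQ_x/ΔP_y)(P̄_y/Q̄_x) = (-289/-4.9)(40.75/1225.5).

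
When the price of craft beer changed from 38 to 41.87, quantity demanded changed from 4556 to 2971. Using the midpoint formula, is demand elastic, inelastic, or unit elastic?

Arc ε ≈ -4.346.
|ε| = 4.35 > 1.

elastic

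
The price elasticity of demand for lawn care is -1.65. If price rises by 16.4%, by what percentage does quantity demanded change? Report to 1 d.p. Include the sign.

-27.1%

%ΔQ ≈ ε × %ΔP = (-1.65)(16.4%) = -27.06%.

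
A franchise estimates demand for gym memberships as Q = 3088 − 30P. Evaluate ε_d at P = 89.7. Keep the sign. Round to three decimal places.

-6.778

At P = 89.7, Q = 397.
dQ/dP = −30.
ε = (dQ/dP)(P/Q) = (-30)(89.7/397).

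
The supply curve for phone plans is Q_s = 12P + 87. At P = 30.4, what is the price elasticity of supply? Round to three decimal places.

At P = 30.4, Q_s = 451.80.
dQ_s/dP = 12.
ε_s = (dQ_s/dP)(P/Q_s) = (12)(30.4/451.80).

0.807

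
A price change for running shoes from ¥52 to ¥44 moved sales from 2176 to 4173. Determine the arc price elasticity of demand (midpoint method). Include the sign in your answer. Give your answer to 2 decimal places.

-3.77

ΔQ = 4173 − 2176 = 1997; ΔP = 44 − 52 = -8.
Midpoints: P̄ = 48.00, Q̄ = 3174.5.
ε = (ΔQ/ΔP)(P̄/Q̄) = (1997/-8)(48.00/3174.5).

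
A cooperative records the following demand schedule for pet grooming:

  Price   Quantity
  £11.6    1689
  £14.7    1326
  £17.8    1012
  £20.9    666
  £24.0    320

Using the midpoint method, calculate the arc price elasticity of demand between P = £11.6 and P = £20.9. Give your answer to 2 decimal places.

-1.52

At P = 11.6, Q = 1689; at P = 20.9, Q = 666.
ΔQ = -1023, ΔP = 9.3. Midpoints: P̄ = 16.25, Q̄ = 1177.5.
ε = (ΔQ/ΔP)(P̄/Q̄) = (-1023/9.3)(16.25/1177.5).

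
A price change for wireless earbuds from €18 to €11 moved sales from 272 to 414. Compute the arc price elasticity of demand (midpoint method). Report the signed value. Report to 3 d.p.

-0.858

ΔQ = 414 − 272 = 142; ΔP = 11 − 18 = -7.
Midpoints: P̄ = 14.50, Q̄ = 343.0.
ε = (ΔQ/ΔP)(P̄/Q̄) = (142/-7)(14.50/343.0).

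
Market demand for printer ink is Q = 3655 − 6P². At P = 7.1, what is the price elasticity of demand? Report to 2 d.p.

-0.18

At P = 7.1, Q = 3352.540.
dQ/dP = −12P = -85.200.
ε = (dQ/dP)(P/Q) = (-85.200)(7.1/3352.540).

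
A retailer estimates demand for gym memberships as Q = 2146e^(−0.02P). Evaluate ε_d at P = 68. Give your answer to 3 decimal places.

-1.360

At P = 68, Q = 550.794.
dQ/dP = −0.02·2146e^(−0.02P) = −0.02Q = -11.016.
ε = (dQ/dP)(P/Q) = (-11.016)(68/550.794).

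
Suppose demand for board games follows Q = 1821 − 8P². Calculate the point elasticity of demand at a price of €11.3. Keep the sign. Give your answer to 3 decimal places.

At P = 11.3, Q = 799.480.
dQ/dP = −16P = -180.800.
ε = (dQ/dP)(P/Q) = (-180.800)(11.3/799.480).
|ε| > 1, so demand is elastic at this price.

-2.555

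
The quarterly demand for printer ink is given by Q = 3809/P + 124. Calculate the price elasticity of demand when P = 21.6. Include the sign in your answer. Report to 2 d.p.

At P = 21.6, Q = 300.343.
dQ/dP = −3809/P² = -8.164.
ε = (dQ/dP)(P/Q) = (-8.164)(21.6/300.343).

-0.59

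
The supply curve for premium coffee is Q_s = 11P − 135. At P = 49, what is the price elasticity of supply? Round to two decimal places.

At P = 49, Q_s = 404.
dQ_s/dP = 11.
ε_s = (dQ_s/dP)(P/Q_s) = (11)(49/404).

1.33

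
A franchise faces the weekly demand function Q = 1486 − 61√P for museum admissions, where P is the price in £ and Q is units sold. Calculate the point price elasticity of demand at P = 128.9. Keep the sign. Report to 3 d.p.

-0.436

At P = 128.9, Q = 793.442.
dQ/dP = −61/(2√P) = -2.686.
ε = (dQ/dP)(P/Q) = (-2.686)(128.9/793.442).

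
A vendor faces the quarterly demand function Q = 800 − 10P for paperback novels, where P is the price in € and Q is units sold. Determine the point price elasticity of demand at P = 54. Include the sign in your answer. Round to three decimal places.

-2.077

At P = 54, Q = 260.
dQ/dP = −10.
ε = (dQ/dP)(P/Q) = (-10)(54/260).
|ε| > 1, so demand is elastic at this price.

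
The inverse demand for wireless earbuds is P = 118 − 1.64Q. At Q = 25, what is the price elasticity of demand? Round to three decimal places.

At Q = 25, P = 118 − 1.64(25) = 77.00.
dP/dQ = −1.64, so dQ/dP = 1/(−1.64) = -0.610.
ε = (dQ/dP)(P/Q) = (-0.610)(77.00/25).

-1.878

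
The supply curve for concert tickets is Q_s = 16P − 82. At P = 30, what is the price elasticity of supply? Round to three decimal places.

At P = 30, Q_s = 398.
dQ_s/dP = 16.
ε_s = (dQ_s/dP)(P/Q_s) = (16)(30/398).

1.206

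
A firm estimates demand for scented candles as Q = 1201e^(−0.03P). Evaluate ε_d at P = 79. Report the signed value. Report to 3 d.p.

-2.370

At P = 79, Q = 112.270.
dQ/dP = −0.03·1201e^(−0.03P) = −0.03Q = -3.368.
ε = (dQ/dP)(P/Q) = (-3.368)(79/112.270).
|ε| > 1, so demand is elastic at this price.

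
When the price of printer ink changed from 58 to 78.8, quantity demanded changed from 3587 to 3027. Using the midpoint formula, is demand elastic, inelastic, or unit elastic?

Arc ε ≈ -0.557.
|ε| = 0.56 < 1.

inelastic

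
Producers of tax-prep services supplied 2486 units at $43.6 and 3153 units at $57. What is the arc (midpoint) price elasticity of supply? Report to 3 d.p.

ΔQ = 3153 − 2486 = 667; ΔP = 57 − 43.6 = 13.4.
Midpoints: P̄ = 50.30, Q̄ = 2819.5.
ε_s = (ΔQ/ΔP)(P̄/Q̄) = (667/13.4)(50.30/2819.5).

0.888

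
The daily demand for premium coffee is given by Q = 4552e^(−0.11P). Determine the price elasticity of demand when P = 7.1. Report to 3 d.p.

-0.781

At P = 7.1, Q = 2084.579.
dQ/dP = −0.11·4552e^(−0.11P) = −0.11Q = -229.304.
ε = (dQ/dP)(P/Q) = (-229.304)(7.1/2084.579).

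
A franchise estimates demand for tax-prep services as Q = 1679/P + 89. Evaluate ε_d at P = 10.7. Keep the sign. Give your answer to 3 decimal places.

-0.638

At P = 10.7, Q = 245.916.
dQ/dP = −1679/P² = -14.665.
ε = (dQ/dP)(P/Q) = (-14.665)(10.7/245.916).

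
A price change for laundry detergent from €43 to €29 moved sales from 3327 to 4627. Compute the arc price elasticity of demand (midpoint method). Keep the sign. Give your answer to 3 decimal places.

ΔQ = 4627 − 3327 = 1300; ΔP = 29 − 43 = -14.
Midpoints: P̄ = 36.00, Q̄ = 3977.0.
ε = (ΔQ/ΔP)(P̄/Q̄) = (1300/-14)(36.00/3977.0).

-0.841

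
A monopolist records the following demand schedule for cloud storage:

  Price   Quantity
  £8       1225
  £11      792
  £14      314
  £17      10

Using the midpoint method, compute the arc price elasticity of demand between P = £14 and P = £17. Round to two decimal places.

At P = 14, Q = 314; at P = 17, Q = 10.
ΔQ = -304, ΔP = 3. Midpoints: P̄ = 15.50, Q̄ = 162.0.
ε = (ΔQ/ΔP)(P̄/Q̄) = (-304/3)(15.50/162.0).

-9.70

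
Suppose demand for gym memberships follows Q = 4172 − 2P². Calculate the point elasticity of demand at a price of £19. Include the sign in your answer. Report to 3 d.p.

At P = 19, Q = 3450.
dQ/dP = −4P = -76.
ε = (dQ/dP)(P/Q) = (-76)(19/3450).

-0.419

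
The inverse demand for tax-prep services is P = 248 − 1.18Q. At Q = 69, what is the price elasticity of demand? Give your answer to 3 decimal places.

At Q = 69, P = 248 − 1.18(69) = 166.58.
dP/dQ = −1.18, so dQ/dP = 1/(−1.18) = -0.847.
ε = (dQ/dP)(P/Q) = (-0.847)(166.58/69).

-2.046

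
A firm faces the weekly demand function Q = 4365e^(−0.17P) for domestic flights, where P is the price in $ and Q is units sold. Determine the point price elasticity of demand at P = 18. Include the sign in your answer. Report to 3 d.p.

At P = 18, Q = 204.665.
dQ/dP = −0.17·4365e^(−0.17P) = −0.17Q = -34.793.
ε = (dQ/dP)(P/Q) = (-34.793)(18/204.665).

-3.060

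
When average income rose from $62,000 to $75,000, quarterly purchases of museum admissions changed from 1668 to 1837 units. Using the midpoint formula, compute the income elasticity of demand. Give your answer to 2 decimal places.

0.51

ΔQ = 169, ΔI = 13000. Midpoints: Ī = 68,500, Q̄ = 1752.5.
ε_I = (ΔQ/ΔI)(Ī/Q̄) = (169/13000)(68500/1752.5).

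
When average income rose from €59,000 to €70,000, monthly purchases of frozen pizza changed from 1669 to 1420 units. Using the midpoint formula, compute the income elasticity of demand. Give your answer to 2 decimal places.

-0.95

ΔQ = -249, ΔI = 11000. Midpoints: Ī = 64,500, Q̄ = 1544.5.
ε_I = (ΔQ/ΔI)(Ī/Q̄) = (-249/11000)(64500/1544.5).
ε_I < 0, so the good is inferior.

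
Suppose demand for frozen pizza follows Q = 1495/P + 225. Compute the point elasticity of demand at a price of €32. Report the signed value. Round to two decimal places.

At P = 32, Q = 271.719.
dQ/dP = −1495/P² = -1.460.
ε = (dQ/dP)(P/Q) = (-1.460)(32/271.719).

-0.17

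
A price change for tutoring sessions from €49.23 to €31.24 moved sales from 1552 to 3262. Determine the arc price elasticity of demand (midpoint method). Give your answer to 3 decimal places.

-1.589

ΔQ = 3262 − 1552 = 1710; ΔP = 31.24 − 49.23 = -17.99.
Midpoints: P̄ = 40.23, Q̄ = 2407.0.
ε = (ΔQ/ΔP)(P̄/Q̄) = (1710/-17.99)(40.23/2407.0).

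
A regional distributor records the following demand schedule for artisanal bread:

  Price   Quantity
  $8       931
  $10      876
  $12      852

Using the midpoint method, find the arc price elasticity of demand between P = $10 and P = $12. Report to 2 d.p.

-0.15

At P = 10, Q = 876; at P = 12, Q = 852.
ΔQ = -24, ΔP = 2. Midpoints: P̄ = 11.00, Q̄ = 864.0.
ε = (ΔQ/ΔP)(P̄/Q̄) = (-24/2)(11.00/864.0).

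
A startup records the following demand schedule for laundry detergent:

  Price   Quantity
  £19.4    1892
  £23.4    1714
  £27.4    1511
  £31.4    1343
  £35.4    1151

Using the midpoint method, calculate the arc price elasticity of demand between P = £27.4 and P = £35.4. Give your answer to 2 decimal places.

-1.06

At P = 27.4, Q = 1511; at P = 35.4, Q = 1151.
ΔQ = -360, ΔP = 8.0. Midpoints: P̄ = 31.40, Q̄ = 1331.0.
ε = (ΔQ/ΔP)(P̄/Q̄) = (-360/8.0)(31.40/1331.0).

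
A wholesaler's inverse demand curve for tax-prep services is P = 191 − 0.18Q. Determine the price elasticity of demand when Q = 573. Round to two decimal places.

At Q = 573, P = 191 − 0.18(573) = 87.86.
dP/dQ = −0.18, so dQ/dP = 1/(−0.18) = -5.556.
ε = (dQ/dP)(P/Q) = (-5.556)(87.86/573).

-0.85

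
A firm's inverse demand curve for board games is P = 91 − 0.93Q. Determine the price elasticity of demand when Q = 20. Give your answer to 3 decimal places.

-3.892

At Q = 20, P = 91 − 0.93(20) = 72.40.
dP/dQ = −0.93, so dQ/dP = 1/(−0.93) = -1.075.
ε = (dQ/dP)(P/Q) = (-1.075)(72.40/20).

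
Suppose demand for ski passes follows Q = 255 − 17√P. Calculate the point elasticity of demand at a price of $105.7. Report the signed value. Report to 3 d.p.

At P = 105.7, Q = 80.222.
dQ/dP = −17/(2√P) = -0.827.
ε = (dQ/dP)(P/Q) = (-0.827)(105.7/80.222).

-1.089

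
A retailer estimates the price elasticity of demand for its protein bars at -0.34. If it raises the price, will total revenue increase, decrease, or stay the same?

increase

|ε| = 0.34 < 1, so demand is inelastic. A price rise therefore raises total revenue.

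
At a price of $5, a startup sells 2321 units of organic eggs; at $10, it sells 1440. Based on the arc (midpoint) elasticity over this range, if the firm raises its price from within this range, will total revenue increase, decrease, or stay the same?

Arc ε = (-881/5)(7.50/1880.5) ≈ -0.703.
|ε| = 0.70 < 1, so demand is inelastic. A price rise therefore raises total revenue.

increase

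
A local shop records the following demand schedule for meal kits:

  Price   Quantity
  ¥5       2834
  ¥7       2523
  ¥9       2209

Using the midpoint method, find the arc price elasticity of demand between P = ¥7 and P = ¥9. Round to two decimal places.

At P = 7, Q = 2523; at P = 9, Q = 2209.
ΔQ = -314, ΔP = 2. Midpoints: P̄ = 8.00, Q̄ = 2366.0.
ε = (ΔQ/ΔP)(P̄/Q̄) = (-314/2)(8.00/2366.0).

-0.53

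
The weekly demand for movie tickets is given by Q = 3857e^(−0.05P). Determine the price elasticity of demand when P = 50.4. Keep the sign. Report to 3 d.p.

At P = 50.4, Q = 310.333.
dQ/dP = −0.05·3857e^(−0.05P) = −0.05Q = -15.517.
ε = (dQ/dP)(P/Q) = (-15.517)(50.4/310.333).

-2.520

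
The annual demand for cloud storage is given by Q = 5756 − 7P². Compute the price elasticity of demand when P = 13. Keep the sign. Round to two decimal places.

At P = 13, Q = 4573.
dQ/dP = −14P = -182.
ε = (dQ/dP)(P/Q) = (-182)(13/4573).

-0.52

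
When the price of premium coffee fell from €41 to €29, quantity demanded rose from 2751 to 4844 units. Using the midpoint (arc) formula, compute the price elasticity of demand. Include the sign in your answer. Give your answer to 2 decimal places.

-1.61

ΔQ = 4844 − 2751 = 2093; ΔP = 29 − 41 = -12.
Midpoints: P̄ = 35.00, Q̄ = 3797.5.
ε = (ΔQ/ΔP)(P̄/Q̄) = (2093/-12)(35.00/3797.5).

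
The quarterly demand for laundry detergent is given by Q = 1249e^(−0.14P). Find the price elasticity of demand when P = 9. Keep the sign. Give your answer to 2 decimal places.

At P = 9, Q = 354.284.
dQ/dP = −0.14·1249e^(−0.14P) = −0.14Q = -49.600.
ε = (dQ/dP)(P/Q) = (-49.600)(9/354.284).

-1.26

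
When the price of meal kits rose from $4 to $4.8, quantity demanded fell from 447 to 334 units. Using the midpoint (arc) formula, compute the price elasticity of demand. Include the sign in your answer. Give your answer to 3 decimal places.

ΔQ = 334 − 447 = -113; ΔP = 4.8 − 4 = 0.8.
Midpoints: P̄ = 4.40, Q̄ = 390.5.
ε = (ΔQ/ΔP)(P̄/Q̄) = (-113/0.8)(4.40/390.5).

-1.592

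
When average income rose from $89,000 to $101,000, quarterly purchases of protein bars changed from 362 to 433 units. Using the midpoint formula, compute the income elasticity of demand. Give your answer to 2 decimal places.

ΔQ = 71, ΔI = 12000. Midpoints: Ī = 95,000, Q̄ = 397.5.
ε_I = (ΔQ/ΔI)(Ī/Q̄) = (71/12000)(95000/397.5).
ε_I > 0, so the good is normal.

1.41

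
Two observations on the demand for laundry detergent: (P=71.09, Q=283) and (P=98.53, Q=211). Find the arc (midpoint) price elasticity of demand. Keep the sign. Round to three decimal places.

-0.901

ΔQ = 211 − 283 = -72; ΔP = 98.53 − 71.09 = 27.44.
Midpoints: P̄ = 84.81, Q̄ = 247.0.
ε = (ΔQ/ΔP)(P̄/Q̄) = (-72/27.44)(84.81/247.0).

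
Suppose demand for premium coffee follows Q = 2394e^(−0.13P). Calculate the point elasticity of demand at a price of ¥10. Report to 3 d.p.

-1.300

At P = 10, Q = 652.441.
dQ/dP = −0.13·2394e^(−0.13P) = −0.13Q = -84.817.
ε = (dQ/dP)(P/Q) = (-84.817)(10/652.441).
|ε| > 1, so demand is elastic at this price.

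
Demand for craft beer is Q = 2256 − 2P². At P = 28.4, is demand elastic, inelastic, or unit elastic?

Q = 642.880, dQ/dP = -113.600.
ε = (dQ/dP)(P/Q) ≈ -5.018.
|ε| = 5.02 > 1.

elastic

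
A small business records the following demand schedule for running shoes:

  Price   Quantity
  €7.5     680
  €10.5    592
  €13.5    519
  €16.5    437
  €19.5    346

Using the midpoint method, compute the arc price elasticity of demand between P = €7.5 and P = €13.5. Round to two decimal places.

-0.47

At P = 7.5, Q = 680; at P = 13.5, Q = 519.
ΔQ = -161, ΔP = 6.0. Midpoints: P̄ = 10.50, Q̄ = 599.5.
ε = (ΔQ/ΔP)(P̄/Q̄) = (-161/6.0)(10.50/599.5).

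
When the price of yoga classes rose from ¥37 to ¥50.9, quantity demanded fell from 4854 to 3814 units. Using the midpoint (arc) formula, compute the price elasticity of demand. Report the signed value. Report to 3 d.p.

ΔQ = 3814 − 4854 = -1040; ΔP = 50.9 − 37 = 13.9.
Midpoints: P̄ = 43.95, Q̄ = 4334.0.
ε = (ΔQ/ΔP)(P̄/Q̄) = (-1040/13.9)(43.95/4334.0).

-0.759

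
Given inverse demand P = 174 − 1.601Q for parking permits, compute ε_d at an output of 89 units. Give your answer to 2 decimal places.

At Q = 89, P = 174 − 1.601(89) = 31.51.
dP/dQ = −1.601, so dQ/dP = 1/(−1.601) = -0.625.
ε = (dQ/dP)(P/Q) = (-0.625)(31.51/89).

-0.22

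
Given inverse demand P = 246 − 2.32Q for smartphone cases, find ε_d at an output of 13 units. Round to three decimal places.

-7.156

At Q = 13, P = 246 − 2.32(13) = 215.84.
dP/dQ = −2.32, so dQ/dP = 1/(−2.32) = -0.431.
ε = (dQ/dP)(P/Q) = (-0.431)(215.84/13).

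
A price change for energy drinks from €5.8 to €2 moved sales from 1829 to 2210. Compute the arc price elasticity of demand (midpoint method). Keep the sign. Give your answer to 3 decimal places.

ΔQ = 2210 − 1829 = 381; ΔP = 2 − 5.8 = -3.8.
Midpoints: P̄ = 3.90, Q̄ = 2019.5.
ε = (ΔQ/ΔP)(P̄/Q̄) = (381/-3.8)(3.90/2019.5).

-0.194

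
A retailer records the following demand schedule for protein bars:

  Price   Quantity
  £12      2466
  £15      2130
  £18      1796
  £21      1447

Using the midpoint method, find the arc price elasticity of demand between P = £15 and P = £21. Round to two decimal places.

At P = 15, Q = 2130; at P = 21, Q = 1447.
ΔQ = -683, ΔP = 6. Midpoints: P̄ = 18.00, Q̄ = 1788.5.
ε = (ΔQ/ΔP)(P̄/Q̄) = (-683/6)(18.00/1788.5).

-1.15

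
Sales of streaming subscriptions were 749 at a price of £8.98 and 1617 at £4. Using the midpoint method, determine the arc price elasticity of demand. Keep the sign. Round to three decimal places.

-0.956

ΔQ = 1617 − 749 = 868; ΔP = 4 − 8.98 = -4.98.
Midpoints: P̄ = 6.49, Q̄ = 1183.0.
ε = (ΔQ/ΔP)(P̄/Q̄) = (868/-4.98)(6.49/1183.0).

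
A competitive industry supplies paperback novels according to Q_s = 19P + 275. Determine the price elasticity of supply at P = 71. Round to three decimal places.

0.831

At P = 71, Q_s = 1624.
dQ_s/dP = 19.
ε_s = (dQ_s/dP)(P/Q_s) = (19)(71/1624).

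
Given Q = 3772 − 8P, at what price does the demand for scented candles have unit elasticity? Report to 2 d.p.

For linear demand Q = a − bP, ε = −bP/(a − bP). |ε| = 1 when bP = a − bP, i.e. P = a/(2b).
P = 3772/(2·8) = 3772/16 = 235.7500.

235.75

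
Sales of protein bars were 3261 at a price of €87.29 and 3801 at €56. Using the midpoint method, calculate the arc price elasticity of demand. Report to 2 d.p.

ΔQ = 3801 − 3261 = 540; ΔP = 56 − 87.29 = -31.29.
Midpoints: P̄ = 71.65, Q̄ = 3531.0.
ε = (ΔQ/ΔP)(P̄/Q̄) = (540/-31.29)(71.65/3531.0).

-0.35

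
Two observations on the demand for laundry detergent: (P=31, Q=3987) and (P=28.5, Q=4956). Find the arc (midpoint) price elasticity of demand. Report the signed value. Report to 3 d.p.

-2.579

ΔQ = 4956 − 3987 = 969; ΔP = 28.5 − 31 = -2.5.
Midpoints: P̄ = 29.75, Q̄ = 4471.5.
ε = (ΔQ/ΔP)(P̄/Q̄) = (969/-2.5)(29.75/4471.5).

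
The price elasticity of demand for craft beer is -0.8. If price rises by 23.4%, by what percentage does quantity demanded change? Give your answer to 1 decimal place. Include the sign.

-18.7%

%ΔQ ≈ ε × %ΔP = (-0.8)(23.4%) = -18.72%.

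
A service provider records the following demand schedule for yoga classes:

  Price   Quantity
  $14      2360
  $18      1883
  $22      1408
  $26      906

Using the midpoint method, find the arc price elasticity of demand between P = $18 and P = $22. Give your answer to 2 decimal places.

At P = 18, Q = 1883; at P = 22, Q = 1408.
ΔQ = -475, ΔP = 4. Midpoints: P̄ = 20.00, Q̄ = 1645.5.
ε = (ΔQ/ΔP)(P̄/Q̄) = (-475/4)(20.00/1645.5).

-1.44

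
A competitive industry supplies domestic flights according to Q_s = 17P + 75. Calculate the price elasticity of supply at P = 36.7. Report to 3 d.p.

At P = 36.7, Q_s = 698.90.
dQ_s/dP = 17.
ε_s = (dQ_s/dP)(P/Q_s) = (17)(36.7/698.90).

0.893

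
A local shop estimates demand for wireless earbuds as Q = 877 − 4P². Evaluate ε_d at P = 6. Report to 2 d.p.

-0.39

At P = 6, Q = 733.
dQ/dP = −8P = -48.
ε = (dQ/dP)(P/Q) = (-48)(6/733).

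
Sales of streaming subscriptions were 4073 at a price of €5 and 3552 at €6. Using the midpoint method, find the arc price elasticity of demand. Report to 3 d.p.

ΔQ = 3552 − 4073 = -521; ΔP = 6 − 5 = 1.
Midpoints: P̄ = 5.50, Q̄ = 3812.5.
ε = (ΔQ/ΔP)(P̄/Q̄) = (-521/1)(5.50/3812.5).

-0.752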